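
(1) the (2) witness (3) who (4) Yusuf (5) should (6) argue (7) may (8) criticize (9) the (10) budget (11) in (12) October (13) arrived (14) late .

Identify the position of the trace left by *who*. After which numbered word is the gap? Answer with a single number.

6

'who' functions as the subject of the clause embedded under 'argue'. Fronting leaves a gap immediately after 'argue':
The witness who Yusuf should argue ___ may criticize the budget in October arrived late.
'argue' is word 6.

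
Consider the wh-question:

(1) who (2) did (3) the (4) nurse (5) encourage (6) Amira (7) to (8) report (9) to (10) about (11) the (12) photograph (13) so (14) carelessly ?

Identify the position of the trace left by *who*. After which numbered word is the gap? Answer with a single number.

Underlying clause: The nurse did encourage Amira to report to who about the photograph so carelessly.
The filler 'who' is interpreted as the object of the preposition 'to'. Wh-movement fronts it, leaving a gap right after 'to':
Who did the nurse encourage Amira to report to ___ about the photograph so carelessly?
'to' is word 9.

9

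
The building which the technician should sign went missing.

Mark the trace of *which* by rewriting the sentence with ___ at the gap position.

'which' is the direct object of 'sign'. The gap is right after 'sign'.

The building which the technician should sign ___ went missing.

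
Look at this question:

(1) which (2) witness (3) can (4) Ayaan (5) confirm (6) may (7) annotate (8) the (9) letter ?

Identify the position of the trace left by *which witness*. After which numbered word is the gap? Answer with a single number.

5

Underlying clause: Ayaan can confirm which witness may annotate the letter.
'which witness' is the subject of the clause embedded under 'confirm'. Fronting leaves a gap immediately after 'confirm':
Which witness can Ayaan confirm ___ may annotate the letter?
'confirm' is word 5.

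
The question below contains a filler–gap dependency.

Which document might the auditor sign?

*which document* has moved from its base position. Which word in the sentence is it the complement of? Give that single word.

sign

Underlying clause: The auditor might sign which document.
'which document' is the direct object of 'sign'. Wh-movement fronts it, leaving a gap right after 'sign':
Which document might the auditor sign ___?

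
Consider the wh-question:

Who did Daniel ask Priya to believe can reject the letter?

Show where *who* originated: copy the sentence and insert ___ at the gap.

Pre-movement form: Daniel did ask Priya to believe who can reject the letter.
'who' functions as the subject of the clause embedded under 'believe'. The gap is right after 'believe'.

Who did Daniel ask Priya to believe ___ can reject the letter?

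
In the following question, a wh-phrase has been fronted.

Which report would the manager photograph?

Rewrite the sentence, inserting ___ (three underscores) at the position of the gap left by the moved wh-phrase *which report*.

Which report would the manager photograph ___?

Before movement: The manager would photograph which report.
The filler 'which report' is interpreted as the direct object of 'photograph'. The gap is right after 'photograph'.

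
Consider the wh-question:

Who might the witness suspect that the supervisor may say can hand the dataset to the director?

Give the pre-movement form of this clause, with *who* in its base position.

'who' is the subject of the clause embedded under 'say'. It moves to the left edge, and the trace sits right after 'say':
Who might the witness suspect that the supervisor may say ___ can hand the dataset to the director?

The witness might suspect that the supervisor may say who can hand the dataset to the director.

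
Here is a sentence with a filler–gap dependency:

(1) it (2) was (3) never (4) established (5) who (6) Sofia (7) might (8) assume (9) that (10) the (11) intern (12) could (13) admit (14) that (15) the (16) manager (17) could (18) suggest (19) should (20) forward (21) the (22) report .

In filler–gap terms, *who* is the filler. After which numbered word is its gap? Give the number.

In situ: Sofia might assume that the intern could admit that the manager could suggest who should forward the report.
'who' functions as the subject of the clause embedded under 'suggest'. It moves to the left edge, and the trace sits right after 'suggest':
It was never established who Sofia might assume that the intern could admit that the manager could suggest ___ should forward the report.
'suggest' is word 18.

18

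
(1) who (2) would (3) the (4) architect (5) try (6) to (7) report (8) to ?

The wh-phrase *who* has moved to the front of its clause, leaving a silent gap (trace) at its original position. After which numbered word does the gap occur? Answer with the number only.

8

In situ: The architect would try to report to who.
'who' functions as the object of the preposition 'to'. Wh-movement fronts it, leaving a gap right after 'to':
Who would the architect try to report to ___?
'to' is word 8.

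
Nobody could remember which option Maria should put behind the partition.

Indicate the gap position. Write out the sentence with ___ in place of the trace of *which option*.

Pre-movement form: Maria should put which option behind the partition.
The filler 'which option' is interpreted as the direct object of 'put'. The gap is right after 'put'.

Nobody could remember which option Maria should put ___ behind the partition.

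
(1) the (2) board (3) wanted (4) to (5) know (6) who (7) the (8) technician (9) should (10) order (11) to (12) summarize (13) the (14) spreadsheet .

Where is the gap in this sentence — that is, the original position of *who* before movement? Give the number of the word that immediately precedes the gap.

10

Underlying clause: The technician should order who to summarize the spreadsheet.
The filler 'who' is interpreted as the direct object of 'order'. Wh-movement fronts it, leaving a gap right after 'order':
The board wanted to know who the technician should order ___ to summarize the spreadsheet.
'order' is word 10.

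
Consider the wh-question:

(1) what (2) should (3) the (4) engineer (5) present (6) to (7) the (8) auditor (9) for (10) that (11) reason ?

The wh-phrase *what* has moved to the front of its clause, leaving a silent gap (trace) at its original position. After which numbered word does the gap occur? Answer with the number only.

5

Pre-movement form: The engineer should present what to the auditor for that reason.
'what' functions as the direct object of 'present'. Fronting leaves a gap immediately after 'present':
What should the engineer present ___ to the auditor for that reason?
'present' is word 5.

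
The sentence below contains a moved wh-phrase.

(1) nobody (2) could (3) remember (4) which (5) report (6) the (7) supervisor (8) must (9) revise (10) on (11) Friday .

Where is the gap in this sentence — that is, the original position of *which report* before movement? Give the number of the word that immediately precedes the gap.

9

Pre-movement form: The supervisor must revise which report on Friday.
The filler 'which report' is interpreted as the direct object of 'revise'. Fronting leaves a gap immediately after 'revise':
Nobody could remember which report the supervisor must revise ___ on Friday.
'revise' is word 9.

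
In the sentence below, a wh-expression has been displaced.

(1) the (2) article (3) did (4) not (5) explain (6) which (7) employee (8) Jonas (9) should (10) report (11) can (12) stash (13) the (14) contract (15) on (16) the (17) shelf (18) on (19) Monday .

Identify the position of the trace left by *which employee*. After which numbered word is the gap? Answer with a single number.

10

In situ: Jonas should report which employee can stash the contract on the shelf on Monday.
'which employee' is the subject of the clause embedded under 'report'. Wh-movement fronts it, leaving a gap right after 'report':
The article did not explain which employee Jonas should report ___ can stash the contract on the shelf on Monday.
'report' is word 10.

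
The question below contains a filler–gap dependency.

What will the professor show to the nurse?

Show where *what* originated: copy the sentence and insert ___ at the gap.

In situ: The professor will show what to the nurse.
The filler 'what' is interpreted as the direct object of 'show'. The gap is right after 'show'.

What will the professor show ___ to the nurse?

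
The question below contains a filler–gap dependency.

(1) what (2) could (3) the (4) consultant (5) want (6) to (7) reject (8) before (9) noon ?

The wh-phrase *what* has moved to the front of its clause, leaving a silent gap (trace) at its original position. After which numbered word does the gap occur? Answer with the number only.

7

Before movement: The consultant could want to reject what before noon.
'what' is the direct object of 'reject'. Wh-movement fronts it, leaving a gap right after 'reject':
What could the consultant want to reject ___ before noon?
'reject' is word 7.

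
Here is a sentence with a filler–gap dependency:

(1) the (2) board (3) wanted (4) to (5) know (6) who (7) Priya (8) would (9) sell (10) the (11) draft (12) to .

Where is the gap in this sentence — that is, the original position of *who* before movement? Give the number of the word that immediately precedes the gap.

12

Before movement: Priya would sell the draft to who.
'who' is the object of the preposition 'to' (recipient of 'sell'). It moves to the left edge, and the trace sits right after 'to':
The board wanted to know who Priya would sell the draft to ___.
'to' is word 12.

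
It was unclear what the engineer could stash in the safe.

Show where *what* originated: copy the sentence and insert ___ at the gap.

It was unclear what the engineer could stash ___ in the safe.

Pre-movement form: The engineer could stash what in the safe.
'what' is the direct object of 'stash'. The gap is right after 'stash'.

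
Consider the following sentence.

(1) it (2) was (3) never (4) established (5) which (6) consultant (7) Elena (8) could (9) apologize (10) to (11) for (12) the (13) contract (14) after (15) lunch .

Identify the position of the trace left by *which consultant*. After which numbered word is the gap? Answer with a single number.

10

Before movement: Elena could apologize to which consultant for the contract after lunch.
'which consultant' functions as the object of the preposition 'to'. It moves to the left edge, and the trace sits right after 'to':
It was never established which consultant Elena could apologize to ___ for the contract after lunch.
'to' is word 10.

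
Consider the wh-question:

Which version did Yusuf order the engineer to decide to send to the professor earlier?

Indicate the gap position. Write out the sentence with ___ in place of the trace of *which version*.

Which version did Yusuf order the engineer to decide to send ___ to the professor earlier?

Before movement: Yusuf did order the engineer to decide to send which version to the professor earlier.
'which version' functions as the direct object of 'send'. The gap is right after 'send'.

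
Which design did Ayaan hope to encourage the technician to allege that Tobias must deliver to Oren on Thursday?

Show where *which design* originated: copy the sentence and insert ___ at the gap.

Underlying clause: Ayaan did hope to encourage the technician to allege that Tobias must deliver which design to Oren on Thursday.
'which design' is the direct object of 'deliver'. The gap is right after 'deliver'.

Which design did Ayaan hope to encourage the technician to allege that Tobias must deliver ___ to Oren on Thursday?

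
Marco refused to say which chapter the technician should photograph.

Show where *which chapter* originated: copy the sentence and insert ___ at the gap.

Underlying clause: The technician should photograph which chapter.
'which chapter' functions as the direct object of 'photograph'. The gap is right after 'photograph'.

Marco refused to say which chapter the technician should photograph ___.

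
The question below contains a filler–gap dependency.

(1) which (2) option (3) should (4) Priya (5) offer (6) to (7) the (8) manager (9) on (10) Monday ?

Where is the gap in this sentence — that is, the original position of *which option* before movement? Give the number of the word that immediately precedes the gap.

5

Pre-movement form: Priya should offer which option to the manager on Monday.
The filler 'which option' is interpreted as the direct object of 'offer'. Fronting leaves a gap immediately after 'offer':
Which option should Priya offer ___ to the manager on Monday?
'offer' is word 5.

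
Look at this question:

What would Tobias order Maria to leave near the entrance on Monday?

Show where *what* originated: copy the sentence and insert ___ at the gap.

In situ: Tobias would order Maria to leave what near the entrance on Monday.
The filler 'what' is interpreted as the direct object of 'leave'. The gap is right after 'leave'.

What would Tobias order Maria to leave ___ near the entrance on Monday?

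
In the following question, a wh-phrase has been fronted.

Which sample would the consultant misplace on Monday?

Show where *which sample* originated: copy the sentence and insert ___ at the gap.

Before movement: The consultant would misplace which sample on Monday.
The filler 'which sample' is interpreted as the direct object of 'misplace'. The gap is right after 'misplace'.

Which sample would the consultant misplace ___ on Monday?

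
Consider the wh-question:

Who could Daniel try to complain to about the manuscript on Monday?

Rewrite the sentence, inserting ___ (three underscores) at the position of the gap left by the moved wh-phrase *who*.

In situ: Daniel could try to complain to who about the manuscript on Monday.
The filler 'who' is interpreted as the object of the preposition 'to'. The gap is right after 'to'.

Who could Daniel try to complain to ___ about the manuscript on Monday?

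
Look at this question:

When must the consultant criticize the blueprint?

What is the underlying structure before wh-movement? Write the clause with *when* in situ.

The filler 'when' is interpreted as the temporal adjunct. Fronting leaves a gap immediately after 'blueprint':
When must the consultant criticize the blueprint ___?

The consultant must criticize the blueprint when.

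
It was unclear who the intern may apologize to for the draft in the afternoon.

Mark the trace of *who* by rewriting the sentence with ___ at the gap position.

It was unclear who the intern may apologize to ___ for the draft in the afternoon.

Underlying clause: The intern may apologize to who for the draft in the afternoon.
'who' is the object of the preposition 'to'. The gap is right after 'to'.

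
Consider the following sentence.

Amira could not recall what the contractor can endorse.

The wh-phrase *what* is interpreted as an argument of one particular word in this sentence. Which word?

In situ: The contractor can endorse what.
The filler 'what' is interpreted as the direct object of 'endorse'. Wh-movement fronts it, leaving a gap right after 'endorse':
Amira could not recall what the contractor can endorse ___.

endorse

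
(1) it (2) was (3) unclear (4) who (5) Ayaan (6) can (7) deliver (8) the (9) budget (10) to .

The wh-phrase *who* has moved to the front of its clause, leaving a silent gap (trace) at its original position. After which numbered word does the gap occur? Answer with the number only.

In situ: Ayaan can deliver the budget to who.
'who' is the object of the preposition 'to' (recipient of 'deliver'). It moves to the left edge, and the trace sits right after 'to':
It was unclear who Ayaan can deliver the budget to ___.
'to' is word 10.

10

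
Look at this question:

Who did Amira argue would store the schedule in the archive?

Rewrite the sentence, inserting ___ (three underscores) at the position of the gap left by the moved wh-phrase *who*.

Underlying clause: Amira did argue who would store the schedule in the archive.
'who' is the subject of the clause embedded under 'argue'. The gap is right after 'argue'.

Who did Amira argue ___ would store the schedule in the archive?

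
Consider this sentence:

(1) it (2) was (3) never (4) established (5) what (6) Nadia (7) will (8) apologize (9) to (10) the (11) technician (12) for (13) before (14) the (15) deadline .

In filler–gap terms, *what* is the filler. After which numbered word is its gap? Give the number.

Pre-movement form: Nadia will apologize to the technician for what before the deadline.
'what' functions as the object of the preposition 'for'. Wh-movement fronts it, leaving a gap right after 'for':
It was never established what Nadia will apologize to the technician for ___ before the deadline.
'for' is word 12.

12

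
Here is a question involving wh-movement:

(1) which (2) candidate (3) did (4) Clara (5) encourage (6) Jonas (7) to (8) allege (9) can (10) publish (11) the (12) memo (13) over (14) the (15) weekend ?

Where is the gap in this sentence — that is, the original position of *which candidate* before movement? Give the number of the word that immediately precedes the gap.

8

In situ: Clara did encourage Jonas to allege which candidate can publish the memo over the weekend.
The filler 'which candidate' is interpreted as the subject of the clause embedded under 'allege'. Fronting leaves a gap immediately after 'allege':
Which candidate did Clara encourage Jonas to allege ___ can publish the memo over the weekend?
'allege' is word 8.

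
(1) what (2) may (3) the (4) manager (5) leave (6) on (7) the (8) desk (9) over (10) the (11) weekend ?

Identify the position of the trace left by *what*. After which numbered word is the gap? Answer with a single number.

In situ: The manager may leave what on the desk over the weekend.
'what' is the direct object of 'leave'. It moves to the left edge, and the trace sits right after 'leave':
What may the manager leave ___ on the desk over the weekend?
'leave' is word 5.

5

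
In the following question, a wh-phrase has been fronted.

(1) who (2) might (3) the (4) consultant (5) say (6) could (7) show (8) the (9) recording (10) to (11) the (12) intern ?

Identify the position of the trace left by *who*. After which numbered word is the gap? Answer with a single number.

5

In situ: The consultant might say who could show the recording to the intern.
'who' is the subject of the clause embedded under 'say'. It moves to the left edge, and the trace sits right after 'say':
Who might the consultant say ___ could show the recording to the intern?
'say' is word 5.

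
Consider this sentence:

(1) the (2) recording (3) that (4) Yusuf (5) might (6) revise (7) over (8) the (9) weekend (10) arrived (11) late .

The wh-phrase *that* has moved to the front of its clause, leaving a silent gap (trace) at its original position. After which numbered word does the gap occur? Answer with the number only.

6

The filler 'that' is interpreted as the direct object of 'revise'. Wh-movement fronts it, leaving a gap right after 'revise':
The recording that Yusuf might revise ___ over the weekend arrived late.
'revise' is word 6.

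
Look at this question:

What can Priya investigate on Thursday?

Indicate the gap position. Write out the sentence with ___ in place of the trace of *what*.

What can Priya investigate ___ on Thursday?

In situ: Priya can investigate what on Thursday.
'what' functions as the direct object of 'investigate'. The gap is right after 'investigate'.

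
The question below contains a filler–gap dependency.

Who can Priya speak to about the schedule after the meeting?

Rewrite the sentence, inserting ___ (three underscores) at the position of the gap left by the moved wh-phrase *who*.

Before movement: Priya can speak to who about the schedule after the meeting.
'who' functions as the object of the preposition 'to'. The gap is right after 'to'.

Who can Priya speak to ___ about the schedule after the meeting?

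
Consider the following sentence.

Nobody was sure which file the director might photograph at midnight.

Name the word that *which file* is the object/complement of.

photograph

In situ: The director might photograph which file at midnight.
'which file' is the direct object of 'photograph'. It moves to the left edge, and the trace sits right after 'photograph':
Nobody was sure which file the director might photograph ___ at midnight.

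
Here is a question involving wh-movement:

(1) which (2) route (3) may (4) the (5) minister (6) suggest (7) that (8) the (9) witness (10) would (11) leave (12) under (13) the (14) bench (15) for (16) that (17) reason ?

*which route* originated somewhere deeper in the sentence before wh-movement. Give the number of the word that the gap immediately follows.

Underlying clause: The minister may suggest that the witness would leave which route under the bench for that reason.
'which route' functions as the direct object of 'leave'. Fronting leaves a gap immediately after 'leave':
Which route may the minister suggest that the witness would leave ___ under the bench for that reason?
'leave' is word 11.

11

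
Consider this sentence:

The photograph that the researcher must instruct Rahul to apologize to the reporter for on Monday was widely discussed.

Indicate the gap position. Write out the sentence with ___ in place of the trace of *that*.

The photograph that the researcher must instruct Rahul to apologize to the reporter for ___ on Monday was widely discussed.

'that' is the object of the preposition 'for'. The gap is right after 'for'.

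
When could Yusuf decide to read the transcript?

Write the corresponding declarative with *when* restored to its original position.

Yusuf could decide to read the transcript when.

'when' is the temporal adjunct. It moves to the left edge, and the trace sits right after 'transcript':
When could Yusuf decide to read the transcript ___?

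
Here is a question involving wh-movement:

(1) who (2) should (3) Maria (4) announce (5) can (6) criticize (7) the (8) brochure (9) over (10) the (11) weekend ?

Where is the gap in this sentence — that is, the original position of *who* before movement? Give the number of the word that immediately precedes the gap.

Pre-movement form: Maria should announce who can criticize the brochure over the weekend.
'who' functions as the subject of the clause embedded under 'announce'. Wh-movement fronts it, leaving a gap right after 'announce':
Who should Maria announce ___ can criticize the brochure over the weekend?
'announce' is word 4.

4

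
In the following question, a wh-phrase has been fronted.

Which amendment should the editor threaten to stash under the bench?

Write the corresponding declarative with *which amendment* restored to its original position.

The editor should threaten to stash which amendment under the bench.

'which amendment' is the direct object of 'stash'. Wh-movement fronts it, leaving a gap right after 'stash':
Which amendment should the editor threaten to stash ___ under the bench?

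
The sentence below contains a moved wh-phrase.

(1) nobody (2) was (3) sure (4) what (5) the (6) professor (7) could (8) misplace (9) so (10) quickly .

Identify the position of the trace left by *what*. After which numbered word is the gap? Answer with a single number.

Underlying clause: The professor could misplace what so quickly.
'what' is the direct object of 'misplace'. Fronting leaves a gap immediately after 'misplace':
Nobody was sure what the professor could misplace ___ so quickly.
'misplace' is word 8.

8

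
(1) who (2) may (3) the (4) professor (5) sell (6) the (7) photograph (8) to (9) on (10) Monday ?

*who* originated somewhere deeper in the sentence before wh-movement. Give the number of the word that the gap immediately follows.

Before movement: The professor may sell the photograph to who on Monday.
'who' is the object of the preposition 'to' (recipient of 'sell'). Fronting leaves a gap immediately after 'to':
Who may the professor sell the photograph to ___ on Monday?
'to' is word 8.

8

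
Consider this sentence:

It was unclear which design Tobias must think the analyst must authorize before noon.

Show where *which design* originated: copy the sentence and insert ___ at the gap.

It was unclear which design Tobias must think the analyst must authorize ___ before noon.

In situ: Tobias must think the analyst must authorize which design before noon.
'which design' functions as the direct object of 'authorize'. The gap is right after 'authorize'.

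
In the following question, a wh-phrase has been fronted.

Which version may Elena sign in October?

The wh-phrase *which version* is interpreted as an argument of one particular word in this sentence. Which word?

Underlying clause: Elena may sign which version in October.
The filler 'which version' is interpreted as the direct object of 'sign'. Wh-movement fronts it, leaving a gap right after 'sign':
Which version may Elena sign ___ in October?

sign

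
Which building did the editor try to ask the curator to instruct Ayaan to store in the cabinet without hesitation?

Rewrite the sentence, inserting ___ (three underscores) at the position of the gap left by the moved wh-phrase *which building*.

Pre-movement form: The editor did try to ask the curator to instruct Ayaan to store which building in the cabinet without hesitation.
'which building' functions as the direct object of 'store'. The gap is right after 'store'.

Which building did the editor try to ask the curator to instruct Ayaan to store ___ in the cabinet without hesitation?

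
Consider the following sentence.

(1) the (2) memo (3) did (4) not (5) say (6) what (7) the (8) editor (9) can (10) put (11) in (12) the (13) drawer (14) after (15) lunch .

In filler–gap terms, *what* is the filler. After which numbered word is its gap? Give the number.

Pre-movement form: The editor can put what in the drawer after lunch.
The filler 'what' is interpreted as the direct object of 'put'. Wh-movement fronts it, leaving a gap right after 'put':
The memo did not say what the editor can put ___ in the drawer after lunch.
'put' is word 10.

10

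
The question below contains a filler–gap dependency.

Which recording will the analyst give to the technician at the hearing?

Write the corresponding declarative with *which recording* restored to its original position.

The analyst will give which recording to the technician at the hearing.

'which recording' is the direct object of 'give'. Wh-movement fronts it, leaving a gap right after 'give':
Which recording will the analyst give ___ to the technician at the hearing?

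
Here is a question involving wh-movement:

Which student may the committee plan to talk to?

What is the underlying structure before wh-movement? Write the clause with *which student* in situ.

The committee may plan to talk to which student.

The filler 'which student' is interpreted as the object of the preposition 'to'. It moves to the left edge, and the trace sits right after 'to':
Which student may the committee plan to talk to ___?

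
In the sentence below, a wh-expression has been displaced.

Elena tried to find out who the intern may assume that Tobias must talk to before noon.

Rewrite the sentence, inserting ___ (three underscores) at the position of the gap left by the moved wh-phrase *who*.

Pre-movement form: The intern may assume that Tobias must talk to who before noon.
The filler 'who' is interpreted as the object of the preposition 'to'. The gap is right after 'to'.

Elena tried to find out who the intern may assume that Tobias must talk to ___ before noon.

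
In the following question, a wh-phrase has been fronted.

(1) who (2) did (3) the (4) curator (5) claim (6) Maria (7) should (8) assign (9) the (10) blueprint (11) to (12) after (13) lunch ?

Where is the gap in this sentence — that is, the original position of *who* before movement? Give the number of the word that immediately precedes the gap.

In situ: The curator did claim Maria should assign the blueprint to who after lunch.
'who' is the object of the preposition 'to' (recipient of 'assign'). It moves to the left edge, and the trace sits right after 'to':
Who did the curator claim Maria should assign the blueprint to ___ after lunch?
'to' is word 11.

11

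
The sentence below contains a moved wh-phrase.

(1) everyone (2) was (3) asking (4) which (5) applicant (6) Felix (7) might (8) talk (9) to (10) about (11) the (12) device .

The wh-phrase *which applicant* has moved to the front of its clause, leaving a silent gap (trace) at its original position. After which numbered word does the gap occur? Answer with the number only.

In situ: Felix might talk to which applicant about the device.
'which applicant' functions as the object of the preposition 'to'. Fronting leaves a gap immediately after 'to':
Everyone was asking which applicant Felix might talk to ___ about the device.
'to' is word 9.

9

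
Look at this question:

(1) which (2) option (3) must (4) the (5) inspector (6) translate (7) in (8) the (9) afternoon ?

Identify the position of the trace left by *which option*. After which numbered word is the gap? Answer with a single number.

Before movement: The inspector must translate which option in the afternoon.
The filler 'which option' is interpreted as the direct object of 'translate'. It moves to the left edge, and the trace sits right after 'translate':
Which option must the inspector translate ___ in the afternoon?
'translate' is word 6.

6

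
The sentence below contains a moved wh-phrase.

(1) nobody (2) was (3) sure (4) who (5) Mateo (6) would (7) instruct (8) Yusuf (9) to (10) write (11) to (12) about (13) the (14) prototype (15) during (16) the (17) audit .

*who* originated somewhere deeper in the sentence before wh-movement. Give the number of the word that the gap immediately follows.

Before movement: Mateo would instruct Yusuf to write to who about the prototype during the audit.
The filler 'who' is interpreted as the object of the preposition 'to'. Wh-movement fronts it, leaving a gap right after 'to':
Nobody was sure who Mateo would instruct Yusuf to write to ___ about the prototype during the audit.
'to' is word 11.

11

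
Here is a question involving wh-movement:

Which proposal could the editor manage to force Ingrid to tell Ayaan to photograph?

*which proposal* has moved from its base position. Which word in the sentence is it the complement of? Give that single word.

photograph

Pre-movement form: The editor could manage to force Ingrid to tell Ayaan to photograph which proposal.
The filler 'which proposal' is interpreted as the direct object of 'photograph'. Wh-movement fronts it, leaving a gap right after 'photograph':
Which proposal could the editor manage to force Ingrid to tell Ayaan to photograph ___?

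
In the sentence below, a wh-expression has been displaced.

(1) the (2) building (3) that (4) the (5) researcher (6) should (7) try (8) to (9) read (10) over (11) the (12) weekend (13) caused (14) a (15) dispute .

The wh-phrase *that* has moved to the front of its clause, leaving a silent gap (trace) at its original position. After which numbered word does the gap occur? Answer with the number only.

9

'that' functions as the direct object of 'read'. It moves to the left edge, and the trace sits right after 'read':
The building that the researcher should try to read ___ over the weekend caused a dispute.
'read' is word 9.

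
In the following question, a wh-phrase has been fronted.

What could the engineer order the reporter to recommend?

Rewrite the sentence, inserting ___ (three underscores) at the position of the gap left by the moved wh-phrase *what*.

In situ: The engineer could order the reporter to recommend what.
The filler 'what' is interpreted as the direct object of 'recommend'. The gap is right after 'recommend'.

What could the engineer order the reporter to recommend ___?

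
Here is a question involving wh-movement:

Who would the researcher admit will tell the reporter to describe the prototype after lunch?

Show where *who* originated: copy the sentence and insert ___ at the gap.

Who would the researcher admit ___ will tell the reporter to describe the prototype after lunch?

Before movement: The researcher would admit who will tell the reporter to describe the prototype after lunch.
The filler 'who' is interpreted as the subject of the clause embedded under 'admit'. The gap is right after 'admit'.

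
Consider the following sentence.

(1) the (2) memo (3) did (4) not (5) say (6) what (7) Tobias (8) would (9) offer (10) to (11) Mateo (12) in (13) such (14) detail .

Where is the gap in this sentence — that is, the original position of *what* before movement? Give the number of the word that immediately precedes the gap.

Underlying clause: Tobias would offer what to Mateo in such detail.
'what' functions as the direct object of 'offer'. Fronting leaves a gap immediately after 'offer':
The memo did not say what Tobias would offer ___ to Mateo in such detail.
'offer' is word 9.

9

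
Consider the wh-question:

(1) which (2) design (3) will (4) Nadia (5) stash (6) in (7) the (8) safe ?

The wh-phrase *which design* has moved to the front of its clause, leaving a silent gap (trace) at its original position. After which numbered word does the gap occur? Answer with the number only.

5

Pre-movement form: Nadia will stash which design in the safe.
The filler 'which design' is interpreted as the direct object of 'stash'. Fronting leaves a gap immediately after 'stash':
Which design will Nadia stash ___ in the safe?
'stash' is word 5.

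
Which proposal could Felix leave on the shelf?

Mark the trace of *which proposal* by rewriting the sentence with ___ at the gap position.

In situ: Felix could leave which proposal on the shelf.
'which proposal' functions as the direct object of 'leave'. The gap is right after 'leave'.

Which proposal could Felix leave ___ on the shelf?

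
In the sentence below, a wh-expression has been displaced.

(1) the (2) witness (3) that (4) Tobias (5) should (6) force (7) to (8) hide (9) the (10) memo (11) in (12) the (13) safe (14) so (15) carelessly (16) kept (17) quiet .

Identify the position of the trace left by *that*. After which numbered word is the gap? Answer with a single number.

6

'that' functions as the direct object of 'force'. Fronting leaves a gap immediately after 'force':
The witness that Tobias should force ___ to hide the memo in the safe so carelessly kept quiet.
'force' is word 6.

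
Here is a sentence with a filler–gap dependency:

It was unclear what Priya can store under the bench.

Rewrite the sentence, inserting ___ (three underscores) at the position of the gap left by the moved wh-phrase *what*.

It was unclear what Priya can store ___ under the bench.

In situ: Priya can store what under the bench.
'what' is the direct object of 'store'. The gap is right after 'store'.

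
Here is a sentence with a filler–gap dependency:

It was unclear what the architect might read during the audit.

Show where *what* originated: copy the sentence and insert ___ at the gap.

It was unclear what the architect might read ___ during the audit.

Underlying clause: The architect might read what during the audit.
'what' functions as the direct object of 'read'. The gap is right after 'read'.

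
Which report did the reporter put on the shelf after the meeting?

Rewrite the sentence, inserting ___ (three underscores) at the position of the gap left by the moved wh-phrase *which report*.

Pre-movement form: The reporter did put which report on the shelf after the meeting.
'which report' is the direct object of 'put'. The gap is right after 'put'.

Which report did the reporter put ___ on the shelf after the meeting?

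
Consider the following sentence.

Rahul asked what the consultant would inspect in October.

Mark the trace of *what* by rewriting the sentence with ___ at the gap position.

Pre-movement form: The consultant would inspect what in October.
The filler 'what' is interpreted as the direct object of 'inspect'. The gap is right after 'inspect'.

Rahul asked what the consultant would inspect ___ in October.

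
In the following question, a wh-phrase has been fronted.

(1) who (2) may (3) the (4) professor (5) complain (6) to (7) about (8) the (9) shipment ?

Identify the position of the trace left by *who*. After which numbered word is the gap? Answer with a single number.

6

Before movement: The professor may complain to who about the shipment.
'who' functions as the object of the preposition 'to'. It moves to the left edge, and the trace sits right after 'to':
Who may the professor complain to ___ about the shipment?
'to' is word 6.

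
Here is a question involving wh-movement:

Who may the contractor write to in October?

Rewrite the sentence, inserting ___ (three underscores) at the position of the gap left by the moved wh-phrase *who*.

Who may the contractor write to ___ in October?

Pre-movement form: The contractor may write to who in October.
'who' functions as the object of the preposition 'to'. The gap is right after 'to'.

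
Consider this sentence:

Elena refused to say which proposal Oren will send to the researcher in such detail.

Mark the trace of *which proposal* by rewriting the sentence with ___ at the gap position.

Elena refused to say which proposal Oren will send ___ to the researcher in such detail.

Before movement: Oren will send which proposal to the researcher in such detail.
'which proposal' is the direct object of 'send'. The gap is right after 'send'.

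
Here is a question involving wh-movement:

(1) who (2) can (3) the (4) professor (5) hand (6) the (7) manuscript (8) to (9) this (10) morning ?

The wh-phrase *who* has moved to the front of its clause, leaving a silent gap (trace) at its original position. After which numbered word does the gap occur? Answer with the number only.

8

In situ: The professor can hand the manuscript to who this morning.
'who' is the object of the preposition 'to' (recipient of 'hand'). Fronting leaves a gap immediately after 'to':
Who can the professor hand the manuscript to ___ this morning?
'to' is word 8.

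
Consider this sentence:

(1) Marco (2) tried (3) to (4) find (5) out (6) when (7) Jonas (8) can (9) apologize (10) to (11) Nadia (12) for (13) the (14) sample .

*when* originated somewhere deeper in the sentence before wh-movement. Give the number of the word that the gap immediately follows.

14

Before movement: Jonas can apologize to Nadia for the sample when.
'when' is the temporal adjunct. It moves to the left edge, and the trace sits right after 'sample':
Marco tried to find out when Jonas can apologize to Nadia for the sample ___.
'sample' is word 14.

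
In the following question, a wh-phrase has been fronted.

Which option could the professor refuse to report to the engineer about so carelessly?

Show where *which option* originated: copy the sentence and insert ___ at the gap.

Which option could the professor refuse to report to the engineer about ___ so carelessly?

Before movement: The professor could refuse to report to the engineer about which option so carelessly.
'which option' functions as the object of the preposition 'about'. The gap is right after 'about'.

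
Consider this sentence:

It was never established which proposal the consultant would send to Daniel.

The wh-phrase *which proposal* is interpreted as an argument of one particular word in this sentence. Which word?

send

In situ: The consultant would send which proposal to Daniel.
'which proposal' functions as the direct object of 'send'. Fronting leaves a gap immediately after 'send':
It was never established which proposal the consultant would send ___ to Daniel.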